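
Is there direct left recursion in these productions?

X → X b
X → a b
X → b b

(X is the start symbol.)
X → X b: LEFT RECURSIVE (starts with X)
X → a b: starts with a
X → b b: starts with b

The grammar has direct left recursion on: X.

Answer: Yes, X is left-recursive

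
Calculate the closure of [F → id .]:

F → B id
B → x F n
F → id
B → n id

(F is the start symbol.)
To compute CLOSURE, for each item [A → α.Bβ] where B is a non-terminal, add [B → .γ] for all productions B → γ; repeat for the newly added items until nothing changes.

Start with: [F → id .]
The dot is at the end, so nothing is added.

CLOSURE = { [F → id .] }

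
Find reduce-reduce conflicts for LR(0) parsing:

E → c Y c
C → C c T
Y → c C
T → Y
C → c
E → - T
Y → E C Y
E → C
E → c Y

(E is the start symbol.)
Yes — I8: [E → C .] vs [Y → c C .]; I17: [E → c Y .] vs [T → Y .]

Augment with E' → E and build the canonical LR(0) collection (I0 = CLOSURE({[E' → . E]}), then GOTO on every symbol after a dot until no new states appear). It has 19 states:
  I0: { [C → . C c T], [C → . c], [E → . - T], [E → . C], [E → . c Y c], [E → . c Y], [E' → . E] }  — shift
  I1: { [C → . C c T], [C → . c], [E → - . T], [E → . - T], [E → . C], [E → . c Y c], [E → . c Y], [T → . Y], [Y → . E C Y], [Y → . c C] }  — shift
  I2: { [C → C . c T], [E → C .] }  — shift, reduce
  I3: { [E' → E .] }  — accept
  I4: { [C → . C c T], [C → . c], [C → c .], [E → . - T], [E → . C], [E → . c Y c], [E → . c Y], [E → c . Y c], [E → c . Y], [Y → . E C Y], [Y → . c C] }  — shift, reduce
  I5: { [C → . C c T], [C → . c], [Y → E . C Y] }  — shift
  I6: { [E → c Y . c], [E → c Y .] }  — shift, reduce
  I7: { [C → . C c T], [C → . c], [C → c .], [E → . - T], [E → . C], [E → . c Y c], [E → . c Y], [E → c . Y c], [E → c . Y], [Y → . E C Y], [Y → . c C], [Y → c . C] }  — shift, reduce
  I8: { [C → C . c T], [E → C .], [Y → c C .] }  — shift, 2 reduces
  I9: { [C → . C c T], [C → . c], [C → C c . T], [E → . - T], [E → . C], [E → . c Y c], [E → . c Y], [T → . Y], [Y → . E C Y], [Y → . c C] }  — shift
  I10: { [C → C c T .] }  — reduce
  I11: { [T → Y .] }  — reduce
  I12: { [E → c Y c .] }  — reduce
  I13: { [C → . C c T], [C → . c], [C → C . c T], [E → . - T], [E → . C], [E → . c Y c], [E → . c Y], [Y → . E C Y], [Y → . c C], [Y → E C . Y] }  — shift
  I14: { [C → c .] }  — reduce
  I15: { [Y → E C Y .] }  — reduce
  I16: { [C → . C c T], [C → . c], [C → C c . T], [C → c .], [E → . - T], [E → . C], [E → . c Y c], [E → . c Y], [E → c . Y c], [E → c . Y], [T → . Y], [Y → . E C Y], [Y → . c C], [Y → c . C] }  — shift, reduce
  I17: { [E → c Y . c], [E → c Y .], [T → Y .] }  — shift, 2 reduces
  I18: { [E → - T .] }  — reduce

I8 contains complete items [E → C .], [Y → c C .] — reduce-reduce conflict.
I17 contains complete items [E → c Y .], [T → Y .] — reduce-reduce conflict.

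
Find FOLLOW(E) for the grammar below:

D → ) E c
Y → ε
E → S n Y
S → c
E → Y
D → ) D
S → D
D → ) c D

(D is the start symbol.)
{ 'c' }

To compute FOLLOW(E), find every occurrence of E on a right-hand side N → α E β: add FIRST(β) \ {ε}, and if β is empty or nullable also add FOLLOW(N). Iterate to a fixed point.

In D → ) E c: E is followed by c, add FIRST(c) \ {ε} = { 'c' }

Taking the union: FOLLOW(E) = { 'c' }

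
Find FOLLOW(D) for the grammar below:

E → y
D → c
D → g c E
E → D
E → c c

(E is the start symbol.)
In E → D: D is at the end, add FOLLOW(E)

The FOLLOW sets referred to above (computed the same way, to a fixed point):
  FOLLOW(E) = { $ }

Taking the union: FOLLOW(D) = { $ }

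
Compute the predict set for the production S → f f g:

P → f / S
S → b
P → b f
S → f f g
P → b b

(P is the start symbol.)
PREDICT(S → f f g) = (FIRST(RHS) \ {ε}) ∪ (FOLLOW(S) if ε ∈ FIRST(RHS), i.e. RHS ⇒* ε)
FIRST(f f g) = { 'f' }
ε ∉ FIRST(f f g), so FOLLOW(S) is not added.
PREDICT(S → f f g) = { 'f' }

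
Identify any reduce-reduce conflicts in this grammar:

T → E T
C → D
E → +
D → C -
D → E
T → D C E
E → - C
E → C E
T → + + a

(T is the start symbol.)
Yes — I13: [D → E .] vs [E → C E .]; I15: [D → E .] vs [E → C E .]

A reduce-reduce conflict occurs when an LR(0) state has two complete items [A → α .] and [B → β .] — both call for a reduction, and with no lookahead the parser cannot choose between them.

Augment with T' → T and build the canonical LR(0) collection (I0 = CLOSURE({[T' → . T]}), then GOTO on every symbol after a dot until no new states appear). It has 18 states:
  I0: { [C → . D], [D → . C -], [D → . E], [E → . +], [E → . - C], [E → . C E], [T → . + + a], [T → . D C E], [T → . E T], [T' → . T] }  — shift
  I1: { [E → + .], [T → + . + a] }  — shift, reduce
  I2: { [C → . D], [D → . C -], [D → . E], [E → - . C], [E → . +], [E → . - C], [E → . C E] }  — shift
  I3: { [C → . D], [D → . C -], [D → . E], [D → C . -], [E → . +], [E → . - C], [E → . C E], [E → C . E] }  — shift
  I4: { [C → . D], [C → D .], [D → . C -], [D → . E], [E → . +], [E → . - C], [E → . C E], [T → D . C E] }  — shift, reduce
  I5: { [C → . D], [D → . C -], [D → . E], [D → E .], [E → . +], [E → . - C], [E → . C E], [T → . + + a], [T → . D C E], [T → . E T], [T → E . T] }  — shift, reduce
  I6: { [T' → T .] }  — accept
  I7: { [T → E T .] }  — reduce
  I8: { [E → + .] }  — reduce
  I9: { [C → . D], [D → . C -], [D → . E], [D → C . -], [E → . +], [E → . - C], [E → . C E], [E → C . E], [T → D C . E] }  — shift
  I10: { [C → D .] }  — reduce
  I11: { [D → E .] }  — reduce
  I12: { [C → . D], [D → . C -], [D → . E], [D → C - .], [E → - . C], [E → . +], [E → . - C], [E → . C E] }  — shift, reduce
  I13: { [D → E .], [E → C E .], [T → D C E .] }  — 3 reduces
  I14: { [C → . D], [D → . C -], [D → . E], [D → C . -], [E → - C .], [E → . +], [E → . - C], [E → . C E], [E → C . E] }  — shift, reduce
  I15: { [D → E .], [E → C E .] }  — 2 reduces
  I16: { [T → + + . a] }  — shift
  I17: { [T → + + a .] }  — reduce

I13 contains complete items [D → E .], [E → C E .], [T → D C E .] — reduce-reduce conflict.
I15 contains complete items [D → E .], [E → C E .] — reduce-reduce conflict.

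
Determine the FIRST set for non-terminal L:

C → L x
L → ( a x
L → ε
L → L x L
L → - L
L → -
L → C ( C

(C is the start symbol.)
{ '(', '-', 'x', ε }

To compute FIRST(L), examine every production with L on the left-hand side, reading each right-hand side left to right until a non-nullable symbol is reached.

FIRST sets of the other non-terminals involved (by the same procedure, iterated to a fixed point):
  FIRST(C) = { '(', '-', 'x' }

From L → ( a x:
  - '(' is a terminal: add '(' and stop
From L → ε:
  - ε-production, so ε ∈ FIRST(L)
From L → L x L:
  - L is the symbol being defined: contributes nothing new
    L is nullable, so continue to the next symbol
  - x is a terminal: add 'x' and stop
From L → - L:
  - '-' is a terminal: add '-' and stop
From L → -:
  - '-' is a terminal: add '-' and stop
From L → C ( C:
  - C is a non-terminal: add FIRST(C) \ {ε} = { '(', '-', 'x' }
    C is not nullable, so stop

Collecting: FIRST(L) = { '(', '-', 'x', ε }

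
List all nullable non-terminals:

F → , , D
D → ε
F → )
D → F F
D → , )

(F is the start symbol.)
{ 'D' }

A non-terminal is nullable if it can derive ε (the empty string): either it has an ε-production, or it has a production whose right-hand side consists entirely of nullable non-terminals.

ε-productions: D → ε
So D is immediately nullable.
No further non-terminal can be added: every production for the remaining non-terminals contains a terminal or a non-nullable non-terminal.
Nullable = { 'D' }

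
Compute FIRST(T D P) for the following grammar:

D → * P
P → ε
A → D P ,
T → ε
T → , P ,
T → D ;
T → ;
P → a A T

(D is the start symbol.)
{ '*', ',', ';' }

FIRST sets of the non-terminals involved (from the grammar, by fixed-point iteration):
  FIRST(T) = { '*', ',', ';', ε }
  FIRST(D) = { '*' }

To compute FIRST(T D P), process the symbols left to right:
Symbol T is a non-terminal. Add FIRST(T) \ {ε} = { '*', ',', ';' }
T is nullable (ε ∈ FIRST(T)), continue to the next symbol.
Symbol D is a non-terminal. Add FIRST(D) \ {ε} = { '*' }
D is not nullable (ε ∉ FIRST(D)), so stop here.
FIRST(T D P) = { '*', ',', ';' }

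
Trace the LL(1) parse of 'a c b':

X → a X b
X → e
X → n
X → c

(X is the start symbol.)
Stack is shown with the top on the left.

Stack    Input    Action
------------------------
X $      a c b $  output X → a X b
a X b $  a c b $  match 'a'
X b $    c b $    output X → c
c b $    c b $    match 'c'
b $      b $      match 'b'
$        $        accept

The string is accepted.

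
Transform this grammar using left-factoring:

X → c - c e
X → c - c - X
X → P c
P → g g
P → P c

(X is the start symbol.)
X → c - c X'
X' → e
X' → - X
X → P c
P → g g
P → P c

Left-factoring transforms A → αβ₁ | αβ₂ into A → αA' and A' → β₁ | β₂
(α is the longest common prefix among the alternatives). Repeat until
no nonterminal has two alternatives with a common prefix.

Round 1: X has alternatives sharing prefix 'c - c'. Introduce X': X → c - c X'
  Add: X' → e
  Add: X' → - X

No remaining common prefixes — done.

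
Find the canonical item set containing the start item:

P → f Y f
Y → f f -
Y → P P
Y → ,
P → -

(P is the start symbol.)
{ [P → . -], [P → . f Y f], [P' → . P] }

First, augment the grammar with P' → P
I₀ = CLOSURE({ [P' → . P] }):
  [P' → . P] has the dot before P: add [P → . f Y f], [P → . -]
No further items can be added.

I₀ = { [P → . -], [P → . f Y f], [P' → . P] }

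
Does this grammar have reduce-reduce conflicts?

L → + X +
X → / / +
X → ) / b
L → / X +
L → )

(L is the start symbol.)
No reduce-reduce conflicts

A reduce-reduce conflict occurs when an LR(0) state has two complete items [A → α .] and [B → β .] — both call for a reduction, and with no lookahead the parser cannot choose between them.

Augment with L' → L and build the canonical LR(0) collection (I0 = CLOSURE({[L' → . L]}), then GOTO on every symbol after a dot until no new states appear). It has 15 states:
  I0: { [L → . )], [L → . + X +], [L → . / X +], [L' → . L] }  — shift
  I1: { [L → ) .] }  — reduce
  I2: { [L → + . X +], [X → . ) / b], [X → . / / +] }  — shift
  I3: { [L → / . X +], [X → . ) / b], [X → . / / +] }  — shift
  I4: { [L' → L .] }  — accept
  I5: { [X → ) . / b] }  — shift
  I6: { [X → / . / +] }  — shift
  I7: { [L → / X . +] }  — shift
  I8: { [L → / X + .] }  — reduce
  I9: { [X → / / . +] }  — shift
  I10: { [X → / / + .] }  — reduce
  I11: { [X → ) / . b] }  — shift
  I12: { [X → ) / b .] }  — reduce
  I13: { [L → + X . +] }  — shift
  I14: { [L → + X + .] }  — reduce

No state contains more than one complete item.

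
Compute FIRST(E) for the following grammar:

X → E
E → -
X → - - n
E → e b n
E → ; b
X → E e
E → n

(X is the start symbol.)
{ '-', ';', 'e', 'n' }

To compute FIRST(E), examine every production with E on the left-hand side, reading each right-hand side left to right until a non-nullable symbol is reached.

From E → -:
  - '-' is a terminal: add '-' and stop
From E → e b n:
  - e is a terminal: add 'e' and stop
From E → ; b:
  - ';' is a terminal: add ';' and stop
From E → n:
  - n is a terminal: add 'n' and stop

Collecting: FIRST(E) = { '-', ';', 'e', 'n' }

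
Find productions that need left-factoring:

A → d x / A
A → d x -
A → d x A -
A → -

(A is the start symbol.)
Yes, A has productions with common prefix 'd x'

Left-factoring is needed when two productions for the same non-terminal
share a common prefix on the right-hand side.

Productions for A:
  A → d x / A
  A → d x -
  A → d x A -
  A → -

Found common prefix 'd x' in productions for A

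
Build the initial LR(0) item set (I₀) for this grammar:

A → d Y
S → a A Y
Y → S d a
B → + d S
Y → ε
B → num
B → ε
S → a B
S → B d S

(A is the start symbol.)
{ [A → . d Y], [A' → . A] }

First, augment the grammar with A' → A
I₀ = CLOSURE({ [A' → . A] }):
  [A' → . A] has the dot before A: add [A → . d Y]
No further items can be added.

I₀ = { [A → . d Y], [A' → . A] }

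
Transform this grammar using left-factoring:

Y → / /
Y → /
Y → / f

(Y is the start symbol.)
Y → / Y'
Y' → /
Y' → ε
Y' → f

Left-factoring transforms A → αβ₁ | αβ₂ into A → αA' and A' → β₁ | β₂
(α is the longest common prefix among the alternatives). Repeat until
no nonterminal has two alternatives with a common prefix.

Round 1: Y has alternatives sharing prefix '/'. Introduce Y': Y → / Y'
  Add: Y' → /
  Add: Y' → ε
  Add: Y' → f

No remaining common prefixes — done.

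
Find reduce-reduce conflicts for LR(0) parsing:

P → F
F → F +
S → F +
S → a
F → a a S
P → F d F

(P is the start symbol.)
Yes — I8: [F → F + .] vs [S → F + .]

Augment with P' → P and build the canonical LR(0) collection (I0 = CLOSURE({[P' → . P]}), then GOTO on every symbol after a dot until no new states appear). It has 12 states:
  I0: { [F → . F +], [F → . a a S], [P → . F d F], [P → . F], [P' → . P] }  — shift
  I1: { [F → F . +], [P → F . d F], [P → F .] }  — shift, reduce
  I2: { [P' → P .] }  — accept
  I3: { [F → a . a S] }  — shift
  I4: { [F → . F +], [F → . a a S], [F → a a . S], [S → . F +], [S → . a] }  — shift
  I5: { [F → F . +], [S → F . +] }  — shift
  I6: { [F → a a S .] }  — reduce
  I7: { [F → a . a S], [S → a .] }  — shift, reduce
  I8: { [F → F + .], [S → F + .] }  — 2 reduces
  I9: { [F → F + .] }  — reduce
  I10: { [F → . F +], [F → . a a S], [P → F d . F] }  — shift
  I11: { [F → F . +], [P → F d F .] }  — shift, reduce

I8 contains complete items [F → F + .], [S → F + .] — reduce-reduce conflict.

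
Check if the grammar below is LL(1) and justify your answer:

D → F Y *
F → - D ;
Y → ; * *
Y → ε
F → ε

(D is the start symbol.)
Yes, the grammar is LL(1).

A grammar is LL(1) if for each non-terminal N with multiple productions, the predict sets of those productions are pairwise disjoint, where PREDICT(N → α) = (FIRST(α) \ {ε}) ∪ (FOLLOW(N) if α ⇒* ε).

Relevant sets:
  FOLLOW(F) = { '*', ';' }
  FOLLOW(Y) = { '*' }

For F:
  PREDICT(F → '-' D ';') = { '-' }
  PREDICT(F → ε) = { '*', ';' }
For Y:
  PREDICT(Y → ';' '*' '*') = { ';' }
  PREDICT(Y → ε) = { '*' }
D has a single production, so nothing to check there.

All predict sets are disjoint. The grammar IS LL(1).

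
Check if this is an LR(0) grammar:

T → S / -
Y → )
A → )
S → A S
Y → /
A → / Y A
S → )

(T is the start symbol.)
A grammar is LR(0) if no state in the canonical LR(0) collection has:
  - both a shift item (dot before a terminal) and a complete item (shift-reduce conflict), or
  - two or more complete items (reduce-reduce conflict; the accept item [T' → T .] counts as a complete item here).

Augment with T' → T and build the canonical LR(0) collection (I0 = CLOSURE({[T' → . T]}), then GOTO on every symbol after a dot until no new states appear). It has 14 states:
  I0: { [A → . )], [A → . / Y A], [S → . )], [S → . A S], [T → . S / -], [T' → . T] }  — shift
  I1: { [A → ) .], [S → ) .] }  — 2 reduces
  I2: { [A → / . Y A], [Y → . )], [Y → . /] }  — shift
  I3: { [A → . )], [A → . / Y A], [S → . )], [S → . A S], [S → A . S] }  — shift
  I4: { [T → S . / -] }  — shift
  I5: { [T' → T .] }  — accept
  I6: { [T → S / . -] }  — shift
  I7: { [T → S / - .] }  — reduce
  I8: { [S → A S .] }  — reduce
  I9: { [Y → ) .] }  — reduce
  I10: { [Y → / .] }  — reduce
  I11: { [A → . )], [A → . / Y A], [A → / Y . A] }  — shift
  I12: { [A → ) .] }  — reduce
  I13: { [A → / Y A .] }  — reduce

Conflict in state I1:
  Reduce-reduce conflict: [A → ) .] and [S → ) .]
So the grammar is NOT LR(0).

Answer: No. Reduce-reduce conflict: [A → ) .] and [S → ) .]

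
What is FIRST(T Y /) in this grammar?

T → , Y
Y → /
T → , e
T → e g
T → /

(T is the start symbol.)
{ ',', '/', 'e' }

FIRST sets of the non-terminals involved (from the grammar, by fixed-point iteration):
  FIRST(T) = { ',', '/', 'e' }

To compute FIRST(T Y /), process the symbols left to right:
Symbol T is a non-terminal. Add FIRST(T) \ {ε} = { ',', '/', 'e' }
T is not nullable (ε ∉ FIRST(T)), so stop here.
FIRST(T Y /) = { ',', '/', 'e' }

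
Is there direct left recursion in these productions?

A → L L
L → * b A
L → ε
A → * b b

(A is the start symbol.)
Direct left recursion occurs when N → N α for some non-terminal N (the right-hand side begins with the left-hand side itself).

A → L L: starts with L
L → * b A: starts with '*'
L → ε: starts with ε
A → * b b: starts with '*'

No direct left recursion found.

Answer: No direct left recursion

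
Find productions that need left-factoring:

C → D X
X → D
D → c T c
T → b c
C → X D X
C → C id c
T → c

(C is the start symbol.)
No, left-factoring is not needed

Left-factoring is needed when two productions for the same non-terminal
share a common prefix on the right-hand side.

Productions for C:
  C → D X
  C → X D X
  C → C id c
Productions for T:
  T → b c
  T → c

No common prefixes found.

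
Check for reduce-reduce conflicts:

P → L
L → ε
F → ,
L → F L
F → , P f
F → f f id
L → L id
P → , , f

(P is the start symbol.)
Augment with P' → P and build the canonical LR(0) collection (I0 = CLOSURE({[P' → . P]}), then GOTO on every symbol after a dot until no new states appear). It has 15 states:
  I0: { [F → . , P f], [F → . ,], [F → . f f id], [L → . F L], [L → . L id], [L → .], [P → . , , f], [P → . L], [P' → . P] }  — shift, reduce
  I1: { [F → , . P f], [F → , .], [F → . , P f], [F → . ,], [F → . f f id], [L → . F L], [L → . L id], [L → .], [P → , . , f], [P → . , , f], [P → . L] }  — shift, 2 reduces
  I2: { [F → . , P f], [F → . ,], [F → . f f id], [L → . F L], [L → . L id], [L → .], [L → F . L] }  — shift, reduce
  I3: { [L → L . id], [P → L .] }  — shift, reduce
  I4: { [P' → P .] }  — accept
  I5: { [F → f . f id] }  — shift
  I6: { [F → f f . id] }  — shift
  I7: { [F → f f id .] }  — reduce
  I8: { [L → L id .] }  — reduce
  I9: { [F → , . P f], [F → , .], [F → . , P f], [F → . ,], [F → . f f id], [L → . F L], [L → . L id], [L → .], [P → . , , f], [P → . L] }  — shift, 2 reduces
  I10: { [L → F L .], [L → L . id] }  — shift, reduce
  I11: { [F → , P . f] }  — shift
  I12: { [F → , P f .] }  — reduce
  I13: { [F → , . P f], [F → , .], [F → . , P f], [F → . ,], [F → . f f id], [L → . F L], [L → . L id], [L → .], [P → , , . f], [P → , . , f], [P → . , , f], [P → . L] }  — shift, 2 reduces
  I14: { [F → f . f id], [P → , , f .] }  — shift, reduce

I1 contains complete items [F → , .], [L → .] — reduce-reduce conflict.
I9 contains complete items [F → , .], [L → .] — reduce-reduce conflict.
I13 contains complete items [F → , .], [L → .] — reduce-reduce conflict.

Answer: Yes — I1: [F → , .] vs [L → .]; I9: [F → , .] vs [L → .]; I13: [F → , .] vs [L → .]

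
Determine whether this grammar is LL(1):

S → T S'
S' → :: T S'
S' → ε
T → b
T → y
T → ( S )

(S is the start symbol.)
A grammar is LL(1) if for each non-terminal N with multiple productions, the predict sets of those productions are pairwise disjoint, where PREDICT(N → α) = (FIRST(α) \ {ε}) ∪ (FOLLOW(N) if α ⇒* ε).

Relevant sets:
  FOLLOW(S') = { $, ')' }

For S':
  PREDICT(S' → :: T S') = { '::' }
  PREDICT(S' → ε) = { $, ')' }
For T:
  PREDICT(T → b) = { 'b' }
  PREDICT(T → y) = { 'y' }
  PREDICT(T → '(' S ')') = { '(' }
S has a single production, so nothing to check there.

All predict sets are disjoint. The grammar IS LL(1).

Answer: Yes, the grammar is LL(1).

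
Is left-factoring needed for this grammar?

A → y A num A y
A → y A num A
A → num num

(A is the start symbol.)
Yes, A has productions with common prefix 'y A num A'

Left-factoring is needed when two productions for the same non-terminal
share a common prefix on the right-hand side.

Productions for A:
  A → y A num A y
  A → y A num A
  A → num num

Found common prefix 'y A num A' in productions for A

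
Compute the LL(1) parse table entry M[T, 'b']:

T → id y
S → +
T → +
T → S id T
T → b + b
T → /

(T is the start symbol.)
To find M[T, 'b'], we find productions for T where 'b' is in the predict set (PREDICT(N → α) = (FIRST(α) \ {ε}) ∪ (FOLLOW(N) if α ⇒* ε)).

Relevant sets:
  FIRST(S) = { '+' }

T → id y: PREDICT = { 'id' }
T → +: PREDICT = { '+' }
T → S id T: PREDICT = { '+' }
T → b + b: PREDICT = { 'b' }
  'b' is in predict set, so this production goes in M[T, 'b']
T → /: PREDICT = { '/' }

M[T, 'b'] = T → b + b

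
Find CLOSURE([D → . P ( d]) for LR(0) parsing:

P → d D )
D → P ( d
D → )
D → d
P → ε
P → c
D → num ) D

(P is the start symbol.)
{ [D → . P ( d], [P → . c], [P → . d D )], [P → .] }

To compute CLOSURE, for each item [A → α.Bβ] where B is a non-terminal, add [B → .γ] for all productions B → γ; repeat for the newly added items until nothing changes.

Start with: [D → . P ( d]
  [D → . P ( d] has the dot before P: add [P → . d D )], [P → .], [P → . c]
No further items can be added.

CLOSURE = { [D → . P ( d], [P → . c], [P → . d D )], [P → .] }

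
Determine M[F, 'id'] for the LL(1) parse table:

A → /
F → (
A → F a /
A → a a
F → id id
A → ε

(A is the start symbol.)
To find M[F, 'id'], we find productions for F where 'id' is in the predict set (PREDICT(N → α) = (FIRST(α) \ {ε}) ∪ (FOLLOW(N) if α ⇒* ε)).

F → (: PREDICT = { '(' }
F → id id: PREDICT = { 'id' }
  'id' is in predict set, so this production goes in M[F, 'id']

M[F, 'id'] = F → id id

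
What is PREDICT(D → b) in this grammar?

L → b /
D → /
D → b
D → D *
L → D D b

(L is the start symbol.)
{ 'b' }

PREDICT(D → b) = (FIRST(RHS) \ {ε}) ∪ (FOLLOW(D) if ε ∈ FIRST(RHS), i.e. RHS ⇒* ε)
FIRST(b) = { 'b' }
ε ∉ FIRST(b), so FOLLOW(D) is not added.
PREDICT(D → b) = { 'b' }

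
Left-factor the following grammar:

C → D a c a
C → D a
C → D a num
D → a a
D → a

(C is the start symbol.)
C → D a C'
C' → c a
C' → ε
C' → num
D → a D'
D' → a
D' → ε

Left-factoring transforms A → αβ₁ | αβ₂ into A → αA' and A' → β₁ | β₂
(α is the longest common prefix among the alternatives). Repeat until
no nonterminal has two alternatives with a common prefix.

Round 1: C has alternatives sharing prefix 'D a'. Introduce C': C → D a C'
  Add: C' → c a
  Add: C' → ε
  Add: C' → num

Round 2: D has alternatives sharing prefix 'a'. Introduce D': D → a D'
  Add: D' → a
  Add: D' → ε

No remaining common prefixes — done.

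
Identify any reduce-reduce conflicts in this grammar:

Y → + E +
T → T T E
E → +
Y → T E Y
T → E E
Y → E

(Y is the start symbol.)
Yes — I10: [T → E E .] vs [Y → E .]

Augment with Y' → Y and build the canonical LR(0) collection (I0 = CLOSURE({[Y' → . Y]}), then GOTO on every symbol after a dot until no new states appear). It has 14 states:
  I0: { [E → . +], [T → . E E], [T → . T T E], [Y → . + E +], [Y → . E], [Y → . T E Y], [Y' → . Y] }  — shift
  I1: { [E → + .], [E → . +], [Y → + . E +] }  — shift, reduce
  I2: { [E → . +], [T → E . E], [Y → E .] }  — shift, reduce
  I3: { [E → . +], [T → . E E], [T → . T T E], [T → T . T E], [Y → T . E Y] }  — shift
  I4: { [Y' → Y .] }  — accept
  I5: { [E → + .] }  — reduce
  I6: { [E → . +], [T → . E E], [T → . T T E], [T → E . E], [Y → . + E +], [Y → . E], [Y → . T E Y], [Y → T E . Y] }  — shift
  I7: { [E → . +], [T → . E E], [T → . T T E], [T → T . T E], [T → T T . E] }  — shift
  I8: { [E → . +], [T → E . E], [T → T T E .] }  — shift, reduce
  I9: { [T → E E .] }  — reduce
  I10: { [E → . +], [T → E . E], [T → E E .], [Y → E .] }  — shift, 2 reduces
  I11: { [Y → T E Y .] }  — reduce
  I12: { [Y → + E . +] }  — shift
  I13: { [Y → + E + .] }  — reduce

I10 contains complete items [T → E E .], [Y → E .] — reduce-reduce conflict.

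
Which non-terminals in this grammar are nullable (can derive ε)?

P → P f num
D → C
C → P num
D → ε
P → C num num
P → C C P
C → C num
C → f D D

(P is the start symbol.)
A non-terminal is nullable if it can derive ε (the empty string): either it has an ε-production, or it has a production whose right-hand side consists entirely of nullable non-terminals.

ε-productions: D → ε
So D is immediately nullable.
No further non-terminal can be added: every production for the remaining non-terminals contains a terminal or a non-nullable non-terminal.
Nullable = { 'D' }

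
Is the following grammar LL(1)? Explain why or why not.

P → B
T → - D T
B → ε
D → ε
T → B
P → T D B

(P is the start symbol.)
Relevant sets:
  FIRST(B) = { ε }
  FIRST(T) = { '-', ε }
  FIRST(D) = { ε }
  FOLLOW(P) = { $ }
  FOLLOW(T) = { $ }

For P:
  PREDICT(P → B) = { $ }
  PREDICT(P → T D B) = { $, '-' }
For T:
  PREDICT(T → '-' D T) = { '-' }
  PREDICT(T → B) = { $ }
B, D have a single production, so nothing to check there.

Conflict found: Predict set conflict for P: { $ }
The grammar is NOT LL(1).

Answer: No. Predict set conflict for P: { $ }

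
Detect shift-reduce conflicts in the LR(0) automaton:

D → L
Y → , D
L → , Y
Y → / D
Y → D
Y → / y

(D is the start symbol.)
A shift-reduce conflict occurs when an LR(0) state has both:
  - a complete (reduce) item [A → α .] (dot at the end), and
  - a shift item [B → β . c γ] (dot before a terminal).

Augment with D' → D and build the canonical LR(0) collection (I0 = CLOSURE({[D' → . D]}), then GOTO on every symbol after a dot until no new states appear). It has 11 states:
  I0: { [D → . L], [D' → . D], [L → . , Y] }  — shift
  I1: { [D → . L], [L → , . Y], [L → . , Y], [Y → . , D], [Y → . / D], [Y → . / y], [Y → . D] }  — shift
  I2: { [D' → D .] }  — accept
  I3: { [D → L .] }  — reduce
  I4: { [D → . L], [L → , . Y], [L → . , Y], [Y → , . D], [Y → . , D], [Y → . / D], [Y → . / y], [Y → . D] }  — shift
  I5: { [D → . L], [L → . , Y], [Y → / . D], [Y → / . y] }  — shift
  I6: { [Y → D .] }  — reduce
  I7: { [L → , Y .] }  — reduce
  I8: { [Y → / D .] }  — reduce
  I9: { [Y → / y .] }  — reduce
  I10: { [Y → , D .], [Y → D .] }  — 2 reduces

No state contains both a complete item and a shift item.

Answer: No shift-reduce conflicts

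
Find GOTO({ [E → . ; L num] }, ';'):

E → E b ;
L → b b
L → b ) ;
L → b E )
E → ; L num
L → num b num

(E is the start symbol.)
{ [E → ; . L num], [L → . b ) ;], [L → . b E )], [L → . b b], [L → . num b num] }

GOTO(I, ';') = CLOSURE({ [A → αX.β] : [A → α.Xβ] ∈ I, X = ';' })

Items with dot before ';', with the dot advanced:
  [E → . ; L num] → [E → ; . L num]
Closure of the advanced items:
  [E → ; . L num] has the dot before L: add [L → . b b], [L → . b ) ;], [L → . b E )], [L → . num b num]

GOTO = { [E → ; . L num], [L → . b ) ;], [L → . b E )], [L → . b b], [L → . num b num] }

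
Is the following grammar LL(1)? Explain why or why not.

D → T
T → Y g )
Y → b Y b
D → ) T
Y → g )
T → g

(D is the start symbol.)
No. Predict set conflict for T: { 'g' }

A grammar is LL(1) if for each non-terminal N with multiple productions, the predict sets of those productions are pairwise disjoint, where PREDICT(N → α) = (FIRST(α) \ {ε}) ∪ (FOLLOW(N) if α ⇒* ε).

Relevant sets:
  FIRST(T) = { 'b', 'g' }
  FIRST(Y) = { 'b', 'g' }

For D:
  PREDICT(D → T) = { 'b', 'g' }
  PREDICT(D → ')' T) = { ')' }
For T:
  PREDICT(T → Y g ')') = { 'b', 'g' }
  PREDICT(T → g) = { 'g' }
For Y:
  PREDICT(Y → b Y b) = { 'b' }
  PREDICT(Y → g ')') = { 'g' }

Conflict found: Predict set conflict for T: { 'g' }
The grammar is NOT LL(1).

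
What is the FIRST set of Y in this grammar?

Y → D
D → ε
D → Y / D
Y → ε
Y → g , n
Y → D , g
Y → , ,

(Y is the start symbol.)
FIRST sets of the other non-terminals involved (by the same procedure, iterated to a fixed point):
  FIRST(D) = { ',', '/', 'g', ε }

From Y → D:
  - D is a non-terminal: add FIRST(D) \ {ε} = { ',', '/', 'g' }
    D is nullable and nothing follows, so the whole right-hand side can vanish: ε ∈ FIRST(Y)
From Y → ε:
  - ε-production, so ε ∈ FIRST(Y)
From Y → g , n:
  - g is a terminal: add 'g' and stop
From Y → D , g:
  - D is a non-terminal: add FIRST(D) \ {ε} = { ',', '/', 'g' }
    D is nullable, so continue to the next symbol
  - ',' is a terminal: add ',' and stop
From Y → , ,:
  - ',' is a terminal: add ',' and stop

Collecting: FIRST(Y) = { ',', '/', 'g', ε }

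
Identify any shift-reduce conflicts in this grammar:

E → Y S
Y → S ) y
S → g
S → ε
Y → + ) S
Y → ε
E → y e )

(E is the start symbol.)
A shift-reduce conflict occurs when an LR(0) state has both:
  - a complete (reduce) item [A → α .] (dot at the end), and
  - a shift item [B → β . c γ] (dot before a terminal).

Augment with E' → E and build the canonical LR(0) collection (I0 = CLOSURE({[E' → . E]}), then GOTO on every symbol after a dot until no new states appear). It has 14 states:
  I0: { [E → . Y S], [E → . y e )], [E' → . E], [S → . g], [S → .], [Y → . + ) S], [Y → . S ) y], [Y → .] }  — shift, 2 reduces
  I1: { [Y → + . ) S] }  — shift
  I2: { [E' → E .] }  — accept
  I3: { [Y → S . ) y] }  — shift
  I4: { [E → Y . S], [S → . g], [S → .] }  — shift, reduce
  I5: { [S → g .] }  — reduce
  I6: { [E → y . e )] }  — shift
  I7: { [E → y e . )] }  — shift
  I8: { [E → y e ) .] }  — reduce
  I9: { [E → Y S .] }  — reduce
  I10: { [Y → S ) . y] }  — shift
  I11: { [Y → S ) y .] }  — reduce
  I12: { [S → . g], [S → .], [Y → + ) . S] }  — shift, reduce
  I13: { [Y → + ) S .] }  — reduce

I0 contains reduce items [S → .], [Y → .] and shift items [E → . y e )], [S → . g], [Y → . + ) S] — shift-reduce conflict.
I4 contains reduce item [S → .] and shift item [S → . g] — shift-reduce conflict.
I12 contains reduce item [S → .] and shift item [S → . g] — shift-reduce conflict.

Answer: Yes — I0: [S → .] vs [E → . y e )]; I4: [S → .] vs [S → . g]; I12: [S → .] vs [S → . g]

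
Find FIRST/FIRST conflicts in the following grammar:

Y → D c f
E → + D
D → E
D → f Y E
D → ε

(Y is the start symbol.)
No FIRST/FIRST conflicts.

FIRST sets of the non-terminals at (or reachable through a nullable prefix from) the front of some alternative:
  FIRST(E) = { '+' }

Productions for D:
  D → E: FIRST = { '+' }
  D → f Y E: FIRST = { 'f' }
  D → ε: FIRST = { ε }
Y, E have only one production, so no FIRST/FIRST conflict is possible there.

All alternatives of each non-terminal have pairwise disjoint FIRST sets.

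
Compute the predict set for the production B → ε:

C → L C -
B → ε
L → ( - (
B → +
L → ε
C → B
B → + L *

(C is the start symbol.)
{ $, '-' }

PREDICT(B → ε) = (FIRST(RHS) \ {ε}) ∪ (FOLLOW(B) if ε ∈ FIRST(RHS), i.e. RHS ⇒* ε)
The right-hand side is ε (FIRST(ε) = { ε }), so the predict set is FOLLOW(B) = { $, '-' }
PREDICT(B → ε) = { $, '-' }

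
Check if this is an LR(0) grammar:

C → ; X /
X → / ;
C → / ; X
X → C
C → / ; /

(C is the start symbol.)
Augment with C' → C and build the canonical LR(0) collection (I0 = CLOSURE({[C' → . C]}), then GOTO on every symbol after a dot until no new states appear). It has 12 states:
  I0: { [C → . / ; /], [C → . / ; X], [C → . ; X /], [C' → . C] }  — shift
  I1: { [C → / . ; /], [C → / . ; X] }  — shift
  I2: { [C → . / ; /], [C → . / ; X], [C → . ; X /], [C → ; . X /], [X → . / ;], [X → . C] }  — shift
  I3: { [C' → C .] }  — accept
  I4: { [C → / . ; /], [C → / . ; X], [X → / . ;] }  — shift
  I5: { [X → C .] }  — reduce
  I6: { [C → ; X . /] }  — shift
  I7: { [C → ; X / .] }  — reduce
  I8: { [C → . / ; /], [C → . / ; X], [C → . ; X /], [C → / ; . /], [C → / ; . X], [X → . / ;], [X → . C], [X → / ; .] }  — shift, reduce
  I9: { [C → / . ; /], [C → / . ; X], [C → / ; / .], [X → / . ;] }  — shift, reduce
  I10: { [C → / ; X .] }  — reduce
  I11: { [C → . / ; /], [C → . / ; X], [C → . ; X /], [C → / ; . /], [C → / ; . X], [X → . / ;], [X → . C] }  — shift

Conflict in state I8:
  Shift-reduce conflict between [X → / ; .] and [C → . / ; /]
So the grammar is NOT LR(0).

Answer: No. Shift-reduce conflict between [X → / ; .] and [C → . / ; /]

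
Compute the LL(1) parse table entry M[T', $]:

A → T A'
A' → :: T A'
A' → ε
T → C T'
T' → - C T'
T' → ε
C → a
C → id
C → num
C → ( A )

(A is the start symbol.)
T' → ε

To find M[T', $], we find productions for T' where $ is in the predict set (PREDICT(N → α) = (FIRST(α) \ {ε}) ∪ (FOLLOW(N) if α ⇒* ε)).

Relevant sets:
  FOLLOW(T') = { $, ')', '::' }

T' → - C T': PREDICT = { '-' }
T' → ε: PREDICT = { $, ')', '::' }
  $ is in predict set, so this production goes in M[T', $]

M[T', $] = T' → ε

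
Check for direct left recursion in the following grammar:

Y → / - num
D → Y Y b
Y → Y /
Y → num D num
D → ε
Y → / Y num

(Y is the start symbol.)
Yes, Y is left-recursive

Direct left recursion occurs when N → N α for some non-terminal N (the right-hand side begins with the left-hand side itself).

Y → / - num: starts with '/'
D → Y Y b: starts with Y
Y → Y /: LEFT RECURSIVE (starts with Y)
Y → num D num: starts with num
D → ε: starts with ε
Y → / Y num: starts with '/'

The grammar has direct left recursion on: Y.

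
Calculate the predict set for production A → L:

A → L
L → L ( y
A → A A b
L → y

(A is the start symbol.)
PREDICT(A → L) = (FIRST(RHS) \ {ε}) ∪ (FOLLOW(A) if ε ∈ FIRST(RHS), i.e. RHS ⇒* ε)
FIRST(L) = { 'y' }
FIRST(L) = { 'y' }
ε ∉ FIRST(L), so FOLLOW(A) is not added.
PREDICT(A → L) = { 'y' }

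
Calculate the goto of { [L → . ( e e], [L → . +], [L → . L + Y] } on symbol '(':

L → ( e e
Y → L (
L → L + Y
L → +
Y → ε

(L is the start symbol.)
{ [L → ( . e e] }

GOTO(I, '(') = CLOSURE({ [A → αX.β] : [A → α.Xβ] ∈ I, X = '(' })

Items with dot before '(', with the dot advanced:
  [L → . ( e e] → [L → ( . e e]
Closure adds nothing (no advanced item has the dot before a non-terminal).

GOTO = { [L → ( . e e] }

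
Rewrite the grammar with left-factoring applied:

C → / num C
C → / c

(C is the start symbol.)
Left-factoring transforms A → αβ₁ | αβ₂ into A → αA' and A' → β₁ | β₂
(α is the longest common prefix among the alternatives). Repeat until
no nonterminal has two alternatives with a common prefix.

Round 1: C has alternatives sharing prefix '/'. Introduce C': C → / C'
  Add: C' → num C
  Add: C' → c

No remaining common prefixes — done.

Resulting grammar:
C → / C'
C' → num C
C' → c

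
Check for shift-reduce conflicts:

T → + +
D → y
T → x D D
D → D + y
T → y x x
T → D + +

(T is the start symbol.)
Yes — I5: [D → y .] vs [T → y . x x]; I11: [T → x D D .] vs [D → D . + y]

A shift-reduce conflict occurs when an LR(0) state has both:
  - a complete (reduce) item [A → α .] (dot at the end), and
  - a shift item [B → β . c γ] (dot before a terminal).

Augment with T' → T and build the canonical LR(0) collection (I0 = CLOSURE({[T' → . T]}), then GOTO on every symbol after a dot until no new states appear). It has 16 states:
  I0: { [D → . D + y], [D → . y], [T → . + +], [T → . D + +], [T → . x D D], [T → . y x x], [T' → . T] }  — shift
  I1: { [T → + . +] }  — shift
  I2: { [D → D . + y], [T → D . + +] }  — shift
  I3: { [T' → T .] }  — accept
  I4: { [D → . D + y], [D → . y], [T → x . D D] }  — shift
  I5: { [D → y .], [T → y . x x] }  — shift, reduce
  I6: { [T → y x . x] }  — shift
  I7: { [T → y x x .] }  — reduce
  I8: { [D → . D + y], [D → . y], [D → D . + y], [T → x D . D] }  — shift
  I9: { [D → y .] }  — reduce
  I10: { [D → D + . y] }  — shift
  I11: { [D → D . + y], [T → x D D .] }  — shift, reduce
  I12: { [D → D + y .] }  — reduce
  I13: { [D → D + . y], [T → D + . +] }  — shift
  I14: { [T → D + + .] }  — reduce
  I15: { [T → + + .] }  — reduce

I5 contains reduce item [D → y .] and shift item [T → y . x x] — shift-reduce conflict.
I11 contains reduce item [T → x D D .] and shift item [D → D . + y] — shift-reduce conflict.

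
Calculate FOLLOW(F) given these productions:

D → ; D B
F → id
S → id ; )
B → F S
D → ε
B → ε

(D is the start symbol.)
{ 'id' }

In B → F S: F is followed by S, add FIRST(S) \ {ε} = { 'id' }

Taking the union: FOLLOW(F) = { 'id' }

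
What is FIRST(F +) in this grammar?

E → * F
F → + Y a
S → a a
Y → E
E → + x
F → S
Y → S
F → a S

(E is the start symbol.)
FIRST sets of the non-terminals involved (from the grammar, by fixed-point iteration):
  FIRST(F) = { '+', 'a' }

To compute FIRST(F +), process the symbols left to right:
Symbol F is a non-terminal. Add FIRST(F) \ {ε} = { '+', 'a' }
F is not nullable (ε ∉ FIRST(F)), so stop here.
FIRST(F +) = { '+', 'a' }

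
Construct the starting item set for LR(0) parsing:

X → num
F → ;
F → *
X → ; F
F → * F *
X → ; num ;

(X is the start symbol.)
{ [X → . ; F], [X → . ; num ;], [X → . num], [X' → . X] }

First, augment the grammar with X' → X
I₀ = CLOSURE({ [X' → . X] }):
  [X' → . X] has the dot before X: add [X → . num], [X → . ; F], [X → . ; num ;]
No further items can be added.

I₀ = { [X → . ; F], [X → . ; num ;], [X → . num], [X' → . X] }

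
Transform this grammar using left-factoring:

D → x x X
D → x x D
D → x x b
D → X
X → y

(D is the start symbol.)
D → x x D'
D' → X
D' → D
D' → b
D → X
X → y

Left-factoring transforms A → αβ₁ | αβ₂ into A → αA' and A' → β₁ | β₂
(α is the longest common prefix among the alternatives). Repeat until
no nonterminal has two alternatives with a common prefix.

Round 1: D has alternatives sharing prefix 'x x'. Introduce D': D → x x D'
  Add: D' → X
  Add: D' → D
  Add: D' → b

No remaining common prefixes — done.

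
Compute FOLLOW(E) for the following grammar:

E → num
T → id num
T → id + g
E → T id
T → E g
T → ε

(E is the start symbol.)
To compute FOLLOW(E), find every occurrence of E on a right-hand side N → α E β: add FIRST(β) \ {ε}, and if β is empty or nullable also add FOLLOW(N). Iterate to a fixed point.

E is the start symbol, so $ ∈ FOLLOW(E).
In T → E g: E is followed by g, add FIRST(g) \ {ε} = { 'g' }

Taking the union: FOLLOW(E) = { $, 'g' }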